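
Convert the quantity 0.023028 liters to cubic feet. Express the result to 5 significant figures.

1 liter = 0.0353147 ft³.
Thus 0.023028 × 0.0353147 ≈ 0.00081323 ft³.

0.00081323 ft³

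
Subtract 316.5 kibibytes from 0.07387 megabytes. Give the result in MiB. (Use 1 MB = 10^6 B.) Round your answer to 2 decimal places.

-0.24 mebibytes

0.07387 MB = 0.0704479 MiB and 316.5 KiB = 0.309082 MiB.
0.0704479 − 0.309082 ≈ -0.24 MiB.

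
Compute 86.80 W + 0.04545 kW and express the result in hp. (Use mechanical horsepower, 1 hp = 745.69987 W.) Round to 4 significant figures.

0.1774 horsepower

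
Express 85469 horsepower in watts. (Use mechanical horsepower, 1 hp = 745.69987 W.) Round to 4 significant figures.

1 hp = 745.700 watts.
So 85469 × 745.700 ≈ 6.373e+7 W.

6.373e+7 W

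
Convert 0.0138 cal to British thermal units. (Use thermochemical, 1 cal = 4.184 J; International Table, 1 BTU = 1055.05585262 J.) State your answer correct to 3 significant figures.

1 cal = 0.00396567 BTU.
So 0.0138 × 0.00396567 ≈ 5.47 × 10^-5 BTU.

5.47 × 10^-5 BTU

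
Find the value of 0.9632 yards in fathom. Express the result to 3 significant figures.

1 yard = 0.500000 fathom.
So 0.9632 × 0.500000 ≈ 0.482 fathom.

0.482 fathom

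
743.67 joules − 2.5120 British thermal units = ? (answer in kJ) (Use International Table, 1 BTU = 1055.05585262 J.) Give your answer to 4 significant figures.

-1.907 kJ

743.67 J = 0.743670 kJ and 2.5120 BTU = 2.65030 kJ.
0.743670 − 2.65030 ≈ -1.907 kJ.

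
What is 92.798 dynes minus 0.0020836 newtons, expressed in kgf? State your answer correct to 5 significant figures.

92.798 dyn = 9.46276e-5 kgf and 0.0020836 N = 0.000212468 kgf.
9.46276e-5 − 0.000212468 ≈ -0.00011784 kgf.

-0.00011784 kilograms-force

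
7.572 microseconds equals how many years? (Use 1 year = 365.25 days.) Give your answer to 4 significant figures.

2.399 × 10^-13 yr

1 μs = 3.16881 × 10^-14 yr.
Then 7.572 × 3.16881 × 10^-14 ≈ 2.399 × 10^-13 yr.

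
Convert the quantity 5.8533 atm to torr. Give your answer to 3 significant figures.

1 atmosphere = 760.000 torr.
5.8533 × 760.000 ≈ 4450 torr.

4450 torr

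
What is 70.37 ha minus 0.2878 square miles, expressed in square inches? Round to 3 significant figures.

-6.46e+7 square inches

70.37 ha = 1.09074e+9 in² and 0.2878 mi² = 1.15537e+9 in².
1.09074e+9 − 1.15537e+9 ≈ -6.46e+7 in².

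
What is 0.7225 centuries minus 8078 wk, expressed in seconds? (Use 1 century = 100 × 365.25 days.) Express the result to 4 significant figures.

-2.606e+9 s

0.7225 century = 2.28004e+9 s and 8078 wk = 4.88557e+9 s.
2.28004e+9 − 4.88557e+9 ≈ -2.606e+9 s.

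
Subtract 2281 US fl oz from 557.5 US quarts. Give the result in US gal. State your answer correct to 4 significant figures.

121.6 US gal

557.5 US qt = 139.375 US gal and 2281 US fl oz = 17.8203 US gal.
139.375 − 17.8203 ≈ 121.6 US gal.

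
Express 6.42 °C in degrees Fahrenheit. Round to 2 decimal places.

43.56 °F

°C = (°F − 32) × 5/9.
Applying the formula gives 43.56 °F.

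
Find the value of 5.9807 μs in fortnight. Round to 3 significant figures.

1 μs = 8.26720e-13 fortnights.
So 5.9807 × 8.26720e-13 ≈ 4.94e-12 fortnight.

4.94e-12 fortnight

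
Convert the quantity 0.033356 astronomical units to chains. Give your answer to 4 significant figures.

1 astronomical unit = 7.43646e+9 chain.
So 0.033356 × 7.43646e+9 ≈ 2.481e+8 chain.

2.481e+8 chain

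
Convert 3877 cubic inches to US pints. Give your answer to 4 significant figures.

1 in³ = 0.0346320 US pt.
3877 × 0.0346320 ≈ 134.3 US pt.

134.3 US pt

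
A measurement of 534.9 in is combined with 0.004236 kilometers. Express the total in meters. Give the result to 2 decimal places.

17.82 m

534.9 in = 13.5865 m and 0.004236 km = 4.23600 m.
13.5865 + 4.23600 ≈ 17.82 m.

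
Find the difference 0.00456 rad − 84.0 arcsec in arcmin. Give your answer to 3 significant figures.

14.3 arcmin

0.00456 rad = 15.6761 arcmin and 84.0 arcsec = 1.40000 arcmin.
15.6761 − 1.40000 ≈ 14.3 arcmin.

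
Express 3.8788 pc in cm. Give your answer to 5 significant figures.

1.1969 × 10^19 cm

1 parsec = 3.08568 × 10^18 centimeters.
3.8788 × 3.08568 × 10^18 ≈ 1.1969 × 10^19 cm.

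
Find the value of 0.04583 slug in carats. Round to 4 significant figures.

3344 ct

1 slug = 72969.5 carats.
So 0.04583 × 72969.5 ≈ 3344 ct.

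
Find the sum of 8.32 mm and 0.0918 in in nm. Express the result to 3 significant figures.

1.07 × 10^7 nm

8.32 mm = 8.32000 × 10^6 nm and 0.0918 in = 2.33172 × 10^6 nm.
8.32000 × 10^6 + 2.33172 × 10^6 ≈ 1.07 × 10^7 nm.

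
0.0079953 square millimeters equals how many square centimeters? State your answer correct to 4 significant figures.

7.995 × 10^-5 square centimeters

1 mm² = 0.0100000 cm².
0.0079953 × 0.0100000 ≈ 7.995 × 10^-5 cm².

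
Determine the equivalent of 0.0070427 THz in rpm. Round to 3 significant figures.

4.23e+11 rpm

1 terahertz = 6.00000e+13 rpm.
Then 0.0070427 × 6.00000e+13 ≈ 4.23e+11 rpm.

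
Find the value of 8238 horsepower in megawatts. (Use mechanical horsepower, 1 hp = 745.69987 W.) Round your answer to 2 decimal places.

1 hp = 0.000745700 MW.
Then 8238 × 0.000745700 ≈ 6.14 MW.

6.14 MW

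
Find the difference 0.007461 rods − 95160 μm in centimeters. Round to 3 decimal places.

0.007461 rod = 3.75229 cm and 95160 μm = 9.51600 cm.
3.75229 − 9.51600 ≈ -5.764 cm.

-5.764 centimeters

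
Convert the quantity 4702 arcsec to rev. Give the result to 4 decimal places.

1 arcsec = 7.71605 × 10^-7 revolutions.
So 4702 × 7.71605 × 10^-7 ≈ 0.0036 rev.

0.0036 revolutions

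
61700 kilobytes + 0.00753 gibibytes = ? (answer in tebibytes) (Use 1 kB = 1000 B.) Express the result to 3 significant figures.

61700 kB = 5.61158e-5 TiB and 0.00753 GiB = 7.35352e-6 TiB.
5.61158e-5 + 7.35352e-6 ≈ 6.35e-5 TiB.

6.35e-5 tebibytes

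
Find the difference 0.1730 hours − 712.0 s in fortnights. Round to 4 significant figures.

0.1730 h = 0.000514881 fortnight and 712.0 s = 0.000588624 fortnight.
0.000514881 − 0.000588624 ≈ -7.374e-5 fortnight.

-7.374e-5 fortnight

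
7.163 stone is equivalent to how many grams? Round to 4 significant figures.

45490 grams

1 st = 6350.29 g.
So 7.163 × 6350.29 ≈ 45490 g.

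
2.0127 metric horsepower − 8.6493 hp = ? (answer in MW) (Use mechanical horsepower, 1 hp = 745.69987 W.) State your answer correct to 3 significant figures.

-0.00497 MW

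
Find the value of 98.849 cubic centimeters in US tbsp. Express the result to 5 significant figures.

6.6850 US tablespoons

1 cubic centimeter = 0.0676280 US tbsp.
Then 98.849 × 0.0676280 ≈ 6.6850 US tbsp.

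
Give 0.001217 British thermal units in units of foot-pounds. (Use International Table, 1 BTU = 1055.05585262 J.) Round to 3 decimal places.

0.947 ft·lbf

1 BTU = 778.169 ft·lbf.
So 0.001217 × 778.169 ≈ 0.947 ft·lbf.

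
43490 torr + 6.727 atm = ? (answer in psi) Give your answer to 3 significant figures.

43490 torr = 840.956 psi and 6.727 atm = 98.8596 psi.
840.956 + 98.8596 ≈ 940 psi.

940 pounds per square inch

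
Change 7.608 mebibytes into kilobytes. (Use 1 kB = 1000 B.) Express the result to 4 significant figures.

7978 kilobytes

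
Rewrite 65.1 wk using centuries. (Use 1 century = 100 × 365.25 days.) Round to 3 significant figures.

1 wk = 0.000191650 centuries.
Then 65.1 × 0.000191650 ≈ 0.0125 century.

0.0125 centuries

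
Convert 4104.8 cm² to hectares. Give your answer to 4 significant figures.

4.105 × 10^-5 ha

1 cm² = 1.00000 × 10^-8 ha.
So 4104.8 × 1.00000 × 10^-8 ≈ 4.105 × 10^-5 ha.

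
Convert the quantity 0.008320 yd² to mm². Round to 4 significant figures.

1 square yard = 836127 mm².
0.008320 × 836127 ≈ 6957 mm².

6957 square millimeters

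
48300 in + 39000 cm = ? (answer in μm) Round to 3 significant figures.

1.62 × 10^9 μm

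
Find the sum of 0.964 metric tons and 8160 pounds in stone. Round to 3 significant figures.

0.964 t = 151.804 st and 8160 lb = 582.857 st.
151.804 + 582.857 ≈ 735 st.

735 st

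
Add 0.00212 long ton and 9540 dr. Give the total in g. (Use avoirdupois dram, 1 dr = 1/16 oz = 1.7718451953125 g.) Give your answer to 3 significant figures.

19100 grams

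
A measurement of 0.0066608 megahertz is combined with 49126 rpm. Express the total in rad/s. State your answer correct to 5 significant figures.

46996 radians per second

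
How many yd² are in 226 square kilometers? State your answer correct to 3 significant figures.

1 square kilometer = 1.19599 × 10^6 yd².
Then 226 × 1.19599 × 10^6 ≈ 2.70 × 10^8 yd².

2.70 × 10^8 yd²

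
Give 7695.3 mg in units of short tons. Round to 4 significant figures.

8.483e-6 short tons

1 mg = 1.10231e-9 short ton.
So 7695.3 × 1.10231e-9 ≈ 8.483e-6 short ton.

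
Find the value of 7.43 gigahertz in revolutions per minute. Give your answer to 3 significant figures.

4.46e+11 rpm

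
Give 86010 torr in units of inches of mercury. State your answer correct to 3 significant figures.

1 torr = 0.0393701 inHg.
86010 × 0.0393701 ≈ 3390 inHg.

3390 inches of mercury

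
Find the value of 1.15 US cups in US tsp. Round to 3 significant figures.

55.2 US tsp

1 US cup = 48.0000 US tsp.
Thus 1.15 × 48.0000 ≈ 55.2 US tsp.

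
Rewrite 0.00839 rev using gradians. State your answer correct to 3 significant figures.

3.36 gradians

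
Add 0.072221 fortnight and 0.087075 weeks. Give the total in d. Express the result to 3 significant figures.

0.072221 fortnight = 1.01109 d and 0.087075 wk = 0.609525 d.
1.01109 + 0.609525 ≈ 1.62 d.

1.62 d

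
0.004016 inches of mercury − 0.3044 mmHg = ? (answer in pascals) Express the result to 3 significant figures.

-27.0 pascals

0.004016 inHg = 13.5997 Pa and 0.3044 mmHg = 40.5833 Pa.
13.5997 − 40.5833 ≈ -27.0 Pa.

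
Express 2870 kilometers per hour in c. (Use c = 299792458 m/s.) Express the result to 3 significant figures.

2.66 × 10^-6 times the speed of light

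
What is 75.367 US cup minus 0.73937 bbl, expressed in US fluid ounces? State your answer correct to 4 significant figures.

75.367 US cup = 602.936 US fl oz and 0.73937 bbl = 3974.85 US fl oz.
602.936 − 3974.85 ≈ -3372 US fl oz.

-3372 US fl oz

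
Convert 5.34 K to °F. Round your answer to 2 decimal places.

K = (°F + 459.67) × 5/9.
Applying the formula gives -450.06 °F.

-450.06 degrees Fahrenheit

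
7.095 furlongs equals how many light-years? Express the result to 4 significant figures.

1.509e-13 ly

1 furlong = 2.12635e-14 ly.
7.095 × 2.12635e-14 ≈ 1.509e-13 ly.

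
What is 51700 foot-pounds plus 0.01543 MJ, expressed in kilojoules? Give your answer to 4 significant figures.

85.53 kJ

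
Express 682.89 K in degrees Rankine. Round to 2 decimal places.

1229.20 °R

°R = K × 9/5.
Applying the formula gives 1229.20 °R.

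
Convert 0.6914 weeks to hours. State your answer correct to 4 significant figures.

116.2 h

1 wk = 168.000 hours.
Then 0.6914 × 168.000 ≈ 116.2 h.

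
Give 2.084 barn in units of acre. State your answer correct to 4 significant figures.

1 barn = 2.47105e-32 acre.
2.084 × 2.47105e-32 ≈ 5.150e-32 acre.

5.150e-32 acre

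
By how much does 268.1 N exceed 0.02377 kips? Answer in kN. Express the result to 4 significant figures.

268.1 N = 0.268100 kN and 0.02377 kip = 0.105734 kN.
0.268100 − 0.105734 ≈ 0.1624 kN.

0.1624 kilonewtons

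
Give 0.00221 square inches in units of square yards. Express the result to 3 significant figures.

1.71 × 10^-6 square yards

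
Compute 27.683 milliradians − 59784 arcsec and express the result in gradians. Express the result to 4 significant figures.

27.683 mrad = 1.76235 grad and 59784 arcsec = 18.4519 grad.
1.76235 − 18.4519 ≈ -16.69 grad.

-16.69 grad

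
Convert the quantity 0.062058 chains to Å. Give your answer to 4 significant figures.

1 chain = 2.01168e+11 angstroms.
Then 0.062058 × 2.01168e+11 ≈ 1.248e+10 Å.

1.248e+10 Å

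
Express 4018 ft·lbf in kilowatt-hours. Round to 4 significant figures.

0.001513 kWh

1 ft·lbf = 3.76616e-7 kWh.
Thus 4018 × 3.76616e-7 ≈ 0.001513 kWh.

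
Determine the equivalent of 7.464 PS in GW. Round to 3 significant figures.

5.49 × 10^-6 gigawatts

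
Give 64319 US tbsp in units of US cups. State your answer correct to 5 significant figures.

4019.9 US cup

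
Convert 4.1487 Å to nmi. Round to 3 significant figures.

2.24e-13 nautical miles

1 angstrom = 5.39957e-14 nmi.
Thus 4.1487 × 5.39957e-14 ≈ 2.24e-13 nmi.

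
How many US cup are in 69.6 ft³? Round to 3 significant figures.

1 cubic foot = 119.688 US cups.
Thus 69.6 × 119.688 ≈ 8330 US cup.

8330 US cup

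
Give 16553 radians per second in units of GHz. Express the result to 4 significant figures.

2.634e-6 GHz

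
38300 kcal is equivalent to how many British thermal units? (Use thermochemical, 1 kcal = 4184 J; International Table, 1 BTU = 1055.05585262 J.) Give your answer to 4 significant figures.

151900 British thermal units

1 kcal = 3.96567 BTU.
Thus 38300 × 3.96567 ≈ 151900 BTU.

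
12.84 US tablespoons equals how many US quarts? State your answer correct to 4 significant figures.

1 US tablespoon = 0.0156250 US qt.
12.84 × 0.0156250 ≈ 0.2006 US qt.

0.2006 US quarts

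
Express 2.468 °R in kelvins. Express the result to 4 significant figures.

°R = K × 9/5.
Applying the formula gives 1.371 K.

1.371 K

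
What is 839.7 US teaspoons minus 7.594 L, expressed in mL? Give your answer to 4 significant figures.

-3455 milliliters

839.7 US tsp = 4138.82 mL and 7.594 L = 7594.00 mL.
4138.82 − 7594.00 ≈ -3455 mL.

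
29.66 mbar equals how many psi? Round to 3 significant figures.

1 millibar = 0.0145038 psi.
29.66 × 0.0145038 ≈ 0.430 psi.

0.430 psi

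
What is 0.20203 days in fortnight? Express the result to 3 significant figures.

0.0144 fortnights

1 d = 0.0714286 fortnights.
0.20203 × 0.0714286 ≈ 0.0144 fortnight.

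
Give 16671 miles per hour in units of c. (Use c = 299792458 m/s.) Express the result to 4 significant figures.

2.486 × 10^-5 times the speed of light

1 mph = 1.49116 × 10^-9 times the speed of light.
16671 × 1.49116 × 10^-9 ≈ 2.486 × 10^-5 c.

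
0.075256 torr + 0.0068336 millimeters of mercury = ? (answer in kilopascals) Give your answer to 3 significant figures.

0.075256 torr = 0.0100333 kPa and 0.0068336 mmHg = 0.000911072 kPa.
0.0100333 + 0.000911072 ≈ 0.0109 kPa.

0.0109 kPa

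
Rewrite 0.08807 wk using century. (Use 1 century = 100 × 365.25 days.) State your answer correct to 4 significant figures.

1 wk = 0.000191650 century.
So 0.08807 × 0.000191650 ≈ 1.688 × 10^-5 century.

1.688 × 10^-5 centuries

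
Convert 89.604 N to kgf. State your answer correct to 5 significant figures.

9.1371 kilograms-force

1 newton = 0.101972 kilograms-force.
Thus 89.604 × 0.101972 ≈ 9.1371 kgf.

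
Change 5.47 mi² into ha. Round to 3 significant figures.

1420 ha

1 square mile = 258.999 ha.
So 5.47 × 258.999 ≈ 1420 ha.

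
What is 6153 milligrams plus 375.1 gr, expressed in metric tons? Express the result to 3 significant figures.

3.05 × 10^-5 t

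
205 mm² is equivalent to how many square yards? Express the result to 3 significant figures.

1 square millimeter = 1.19599 × 10^-6 yd².
So 205 × 1.19599 × 10^-6 ≈ 0.000245 yd².

0.000245 square yards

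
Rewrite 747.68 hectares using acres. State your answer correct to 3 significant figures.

1 ha = 2.47105 acre.
Thus 747.68 × 2.47105 ≈ 1850 acre.

1850 acre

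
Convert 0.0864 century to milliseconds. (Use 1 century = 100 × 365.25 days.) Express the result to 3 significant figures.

2.73 × 10^11 milliseconds

1 century = 3.15576 × 10^12 milliseconds.
Then 0.0864 × 3.15576 × 10^12 ≈ 2.73 × 10^11 ms.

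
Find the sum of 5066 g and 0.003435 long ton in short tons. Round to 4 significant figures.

0.009432 short ton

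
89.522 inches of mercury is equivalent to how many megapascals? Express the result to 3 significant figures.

1 inch of mercury = 0.00338639 megapascals.
89.522 × 0.00338639 ≈ 0.303 MPa.

0.303 MPa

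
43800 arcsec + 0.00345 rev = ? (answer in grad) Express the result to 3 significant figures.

14.9 gradians

43800 arcsec = 13.5185 grad and 0.00345 rev = 1.38000 grad.
13.5185 + 1.38000 ≈ 14.9 grad.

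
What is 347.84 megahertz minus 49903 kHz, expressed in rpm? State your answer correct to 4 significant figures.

1.788e+10 revolutions per minute

347.84 MHz = 2.08704e+10 rpm and 49903 kHz = 2.99418e+9 rpm.
2.08704e+10 − 2.99418e+9 ≈ 1.788e+10 rpm.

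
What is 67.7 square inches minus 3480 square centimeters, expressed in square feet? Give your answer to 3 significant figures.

-3.28 ft²

67.7 in² = 0.470139 ft² and 3480 cm² = 3.74584 ft².
0.470139 − 3.74584 ≈ -3.28 ft².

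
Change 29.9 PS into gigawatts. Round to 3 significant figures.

1 metric horsepower = 7.35499e-7 gigawatts.
Thus 29.9 × 7.35499e-7 ≈ 2.20e-5 GW.

2.20e-5 GW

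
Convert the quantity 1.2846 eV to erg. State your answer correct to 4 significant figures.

1 electronvolt = 1.60218 × 10^-12 ergs.
So 1.2846 × 1.60218 × 10^-12 ≈ 2.058 × 10^-12 erg.

2.058 × 10^-12 erg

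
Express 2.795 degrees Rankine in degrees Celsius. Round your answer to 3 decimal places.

°R = (°C + 273.15) × 9/5.
Applying the formula gives -271.597 °C.

-271.597 °C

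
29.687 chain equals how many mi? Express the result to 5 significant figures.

1 chain = 0.0125000 mi.
29.687 × 0.0125000 ≈ 0.37109 mi.

0.37109 mi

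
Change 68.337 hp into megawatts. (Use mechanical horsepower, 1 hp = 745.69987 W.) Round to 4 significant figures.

0.05096 megawatts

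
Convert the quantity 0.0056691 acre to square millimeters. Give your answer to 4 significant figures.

2.294 × 10^7 square millimeters

1 acre = 4.04686 × 10^9 mm².
0.0056691 × 4.04686 × 10^9 ≈ 2.294 × 10^7 mm².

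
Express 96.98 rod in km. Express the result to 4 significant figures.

1 rod = 0.00502920 km.
Then 96.98 × 0.00502920 ≈ 0.4877 km.

0.4877 km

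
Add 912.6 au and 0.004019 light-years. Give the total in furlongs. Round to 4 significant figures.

8.677e+11 furlong

912.6 au = 6.78652e+11 furlong and 0.004019 ly = 1.89010e+11 furlong.
6.78652e+11 + 1.89010e+11 ≈ 8.677e+11 furlong.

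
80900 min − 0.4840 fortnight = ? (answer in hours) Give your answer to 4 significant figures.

80900 min = 1348.33 h and 0.4840 fortnight = 162.624 h.
1348.33 − 162.624 ≈ 1186 h.

1186 h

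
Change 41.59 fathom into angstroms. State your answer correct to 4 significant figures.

7.606e+11 Å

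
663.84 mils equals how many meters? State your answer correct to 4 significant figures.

1 mil = 2.54000 × 10^-5 m.
663.84 × 2.54000 × 10^-5 ≈ 0.01686 m.

0.01686 meters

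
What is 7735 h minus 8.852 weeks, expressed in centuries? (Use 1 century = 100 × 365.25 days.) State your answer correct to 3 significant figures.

0.00713 century

7735 h = 0.00882386 century and 8.852 wk = 0.00169648 century.
0.00882386 − 0.00169648 ≈ 0.00713 century.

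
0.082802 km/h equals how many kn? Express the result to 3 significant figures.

1 kilometer per hour = 0.539957 kn.
0.082802 × 0.539957 ≈ 0.0447 kn.

0.0447 knots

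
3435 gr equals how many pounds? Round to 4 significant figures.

0.4907 lb

1 grain = 0.000142857 lb.
So 3435 × 0.000142857 ≈ 0.4907 lb.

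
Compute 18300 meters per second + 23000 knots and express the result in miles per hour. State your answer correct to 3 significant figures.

67400 mph

18300 m/s = 40935.9 mph and 23000 kn = 26467.9 mph.
40935.9 + 26467.9 ≈ 67400 mph.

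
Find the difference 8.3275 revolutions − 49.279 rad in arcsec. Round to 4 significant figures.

627900 arcsec

8.3275 rev = 1.07924e+7 arcsec and 49.279 rad = 1.01645e+7 arcsec.
1.07924e+7 − 1.01645e+7 ≈ 627900 arcsec.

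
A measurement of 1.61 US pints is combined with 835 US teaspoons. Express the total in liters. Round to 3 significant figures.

1.61 US pt = 0.761814 L and 835 US tsp = 4.11565 L.
0.761814 + 4.11565 ≈ 4.88 L.

4.88 L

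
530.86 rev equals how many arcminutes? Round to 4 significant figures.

1 revolution = 21600.0 arcmin.
Thus 530.86 × 21600.0 ≈ 1.147 × 10^7 arcmin.

1.147 × 10^7 arcmin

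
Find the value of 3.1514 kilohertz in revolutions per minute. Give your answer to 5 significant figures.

1 kilohertz = 60000.0 rpm.
Then 3.1514 × 60000.0 ≈ 189080 rpm.

189080 rpm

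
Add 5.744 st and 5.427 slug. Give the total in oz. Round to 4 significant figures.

4080 ounces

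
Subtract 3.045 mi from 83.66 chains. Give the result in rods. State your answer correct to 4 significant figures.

-639.8 rod

83.66 chain = 334.640 rod and 3.045 mi = 974.400 rod.
334.640 − 974.400 ≈ -639.8 rod.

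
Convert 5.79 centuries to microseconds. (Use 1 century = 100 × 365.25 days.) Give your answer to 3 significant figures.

1.83e+16 microseconds

1 century = 3.15576e+15 microseconds.
Then 5.79 × 3.15576e+15 ≈ 1.83e+16 μs.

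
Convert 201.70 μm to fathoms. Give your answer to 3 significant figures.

1 micrometer = 5.46807e-7 fathom.
Thus 201.70 × 5.46807e-7 ≈ 0.000110 fathom.

0.000110 fathoms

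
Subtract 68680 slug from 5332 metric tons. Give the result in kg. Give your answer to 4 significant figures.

5332 t = 5.33200 × 10^6 kg and 68680 slug = 1.00231 × 10^6 kg.
5.33200 × 10^6 − 1.00231 × 10^6 ≈ 4.330 × 10^6 kg.

4.330 × 10^6 kg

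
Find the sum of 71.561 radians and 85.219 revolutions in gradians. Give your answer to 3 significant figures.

38600 grad

71.561 rad = 4555.71 grad and 85.219 rev = 34087.6 grad.
4555.71 + 34087.6 ≈ 38600 grad.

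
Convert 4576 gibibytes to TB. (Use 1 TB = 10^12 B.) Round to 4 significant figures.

1 gibibyte = 0.00107374 terabytes.
4576 × 0.00107374 ≈ 4.913 TB.

4.913 TB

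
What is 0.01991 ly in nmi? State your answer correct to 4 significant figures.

1.017 × 10^11 nautical miles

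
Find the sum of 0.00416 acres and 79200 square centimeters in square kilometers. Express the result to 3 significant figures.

0.00416 acre = 1.68349e-5 km² and 79200 cm² = 7.92000e-6 km².
1.68349e-5 + 7.92000e-6 ≈ 2.48e-5 km².

2.48e-5 square kilometers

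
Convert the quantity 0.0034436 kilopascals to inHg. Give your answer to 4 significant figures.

1 kilopascal = 0.295300 inHg.
Thus 0.0034436 × 0.295300 ≈ 0.001017 inHg.

0.001017 inches of mercury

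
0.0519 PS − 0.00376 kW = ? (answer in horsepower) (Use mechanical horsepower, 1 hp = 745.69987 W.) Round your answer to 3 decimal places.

0.046 horsepower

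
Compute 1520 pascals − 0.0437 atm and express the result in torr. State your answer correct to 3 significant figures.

1520 Pa = 11.4009 torr and 0.0437 atm = 33.2120 torr.
11.4009 − 33.2120 ≈ -21.8 torr.

-21.8 torr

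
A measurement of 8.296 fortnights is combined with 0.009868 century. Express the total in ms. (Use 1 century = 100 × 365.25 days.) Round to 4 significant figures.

8.296 fortnight = 1.00348 × 10^10 ms and 0.009868 century = 3.11410 × 10^10 ms.
1.00348 × 10^10 + 3.11410 × 10^10 ≈ 4.118 × 10^10 ms.

4.118 × 10^10 milliseconds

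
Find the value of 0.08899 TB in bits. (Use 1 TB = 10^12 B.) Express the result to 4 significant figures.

7.119e+11 bits

1 terabyte = 8.00000e+12 bit.
0.08899 × 8.00000e+12 ≈ 7.119e+11 bit.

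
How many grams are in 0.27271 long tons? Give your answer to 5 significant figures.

1 long ton = 1.01605 × 10^6 grams.
Then 0.27271 × 1.01605 × 10^6 ≈ 277090 g.

277090 grams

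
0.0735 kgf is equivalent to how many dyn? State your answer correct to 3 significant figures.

1 kgf = 980665 dynes.
0.0735 × 980665 ≈ 72100 dyn.

72100 dyn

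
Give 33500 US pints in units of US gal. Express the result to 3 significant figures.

4190 US gallons

1 US pt = 0.125000 US gallons.
33500 × 0.125000 ≈ 4190 US gal.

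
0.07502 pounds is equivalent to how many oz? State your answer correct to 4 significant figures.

1.200 oz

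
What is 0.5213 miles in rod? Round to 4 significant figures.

166.8 rod

1 mi = 320.000 rods.
So 0.5213 × 320.000 ≈ 166.8 rod.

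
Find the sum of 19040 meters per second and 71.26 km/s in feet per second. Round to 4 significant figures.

296300 feet per second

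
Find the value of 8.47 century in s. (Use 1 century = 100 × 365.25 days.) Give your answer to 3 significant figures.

2.67 × 10^10 s

1 century = 3.15576 × 10^9 seconds.
8.47 × 3.15576 × 10^9 ≈ 2.67 × 10^10 s.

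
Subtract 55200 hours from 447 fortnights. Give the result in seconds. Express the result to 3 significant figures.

447 fortnight = 5.40691 × 10^8 s and 55200 h = 1.98720 × 10^8 s.
5.40691 × 10^8 − 1.98720 × 10^8 ≈ 3.42 × 10^8 s.

3.42 × 10^8 s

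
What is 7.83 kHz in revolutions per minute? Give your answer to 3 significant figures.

470000 rpm

1 kilohertz = 60000.0 rpm.
Then 7.83 × 60000.0 ≈ 470000 rpm.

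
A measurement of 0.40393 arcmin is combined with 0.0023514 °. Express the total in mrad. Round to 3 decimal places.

0.40393 arcmin = 0.117498 mrad and 0.0023514 ° = 0.0410397 mrad.
0.117498 + 0.0410397 ≈ 0.159 mrad.

0.159 milliradians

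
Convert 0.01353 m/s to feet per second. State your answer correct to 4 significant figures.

1 m/s = 3.28084 ft/s.
Thus 0.01353 × 3.28084 ≈ 0.04439 ft/s.

0.04439 ft/s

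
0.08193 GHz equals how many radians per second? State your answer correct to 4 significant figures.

1 gigahertz = 6.28319e+9 rad/s.
Then 0.08193 × 6.28319e+9 ≈ 5.148e+8 rad/s.

5.148e+8 rad/s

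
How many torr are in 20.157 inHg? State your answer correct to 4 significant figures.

512.0 torr

1 inch of mercury = 25.4000 torr.
Thus 20.157 × 25.4000 ≈ 512.0 torr.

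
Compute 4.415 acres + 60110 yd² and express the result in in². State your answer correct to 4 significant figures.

1.056 × 10^8 square inches

4.415 acre = 2.76937 × 10^7 in² and 60110 yd² = 7.79026 × 10^7 in².
2.76937 × 10^7 + 7.79026 × 10^7 ≈ 1.056 × 10^8 in².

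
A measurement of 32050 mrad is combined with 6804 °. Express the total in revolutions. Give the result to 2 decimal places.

24.00 revolutions

32050 mrad = 5.10092 rev and 6804 ° = 18.9000 rev.
5.10092 + 18.9000 ≈ 24.00 rev.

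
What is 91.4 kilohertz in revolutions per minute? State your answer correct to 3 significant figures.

1 kilohertz = 60000.0 rpm.
Then 91.4 × 60000.0 ≈ 5.48e+6 rpm.

5.48e+6 rpm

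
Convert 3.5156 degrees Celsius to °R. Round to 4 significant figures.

°R = (°C + 273.15) × 9/5.
Applying the formula gives 498.0 °R.

498.0 °R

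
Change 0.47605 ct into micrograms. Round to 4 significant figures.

1 carat = 200000 μg.
Thus 0.47605 × 200000 ≈ 95210 μg.

95210 micrograms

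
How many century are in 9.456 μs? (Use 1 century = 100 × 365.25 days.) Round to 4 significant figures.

2.996 × 10^-15 century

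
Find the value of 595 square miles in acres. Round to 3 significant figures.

381000 acres

1 mi² = 640.000 acres.
Then 595 × 640.000 ≈ 381000 acre.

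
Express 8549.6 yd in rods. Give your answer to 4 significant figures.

1 yard = 0.181818 rods.
8549.6 × 0.181818 ≈ 1554 rod.

1554 rod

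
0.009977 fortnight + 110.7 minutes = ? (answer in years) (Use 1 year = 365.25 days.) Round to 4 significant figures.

0.0005929 years

0.009977 fortnight = 0.000382418 yr and 110.7 min = 0.000210472 yr.
0.000382418 + 0.000210472 ≈ 0.0005929 yr.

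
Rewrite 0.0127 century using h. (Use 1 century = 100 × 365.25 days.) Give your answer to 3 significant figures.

11100 hours

1 century = 876600 hours.
So 0.0127 × 876600 ≈ 11100 h.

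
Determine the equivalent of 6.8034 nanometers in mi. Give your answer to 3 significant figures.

4.23e-12 mi

1 nanometer = 6.21371e-13 miles.
So 6.8034 × 6.21371e-13 ≈ 4.23e-12 mi.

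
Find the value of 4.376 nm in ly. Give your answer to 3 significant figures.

4.63 × 10^-25 light-years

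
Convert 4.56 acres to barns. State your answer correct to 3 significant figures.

1.85 × 10^32 barn

1 acre = 4.04686 × 10^31 barns.
Thus 4.56 × 4.04686 × 10^31 ≈ 1.85 × 10^32 barn.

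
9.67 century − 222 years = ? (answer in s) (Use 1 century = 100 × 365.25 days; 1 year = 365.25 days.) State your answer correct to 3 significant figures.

9.67 century = 3.05162e+10 s and 222 yr = 7.00579e+9 s.
3.05162e+10 − 7.00579e+9 ≈ 2.35e+10 s.

2.35e+10 s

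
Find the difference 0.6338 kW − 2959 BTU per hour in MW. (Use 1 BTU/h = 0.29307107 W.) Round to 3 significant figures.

-0.000233 MW

0.6338 kW = 0.000633800 MW and 2959 BTU/h = 0.000867197 MW.
0.000633800 − 0.000867197 ≈ -0.000233 MW.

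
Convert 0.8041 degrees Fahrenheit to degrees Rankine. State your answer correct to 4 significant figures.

460.5 °R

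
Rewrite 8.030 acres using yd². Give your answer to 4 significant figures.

1 acre = 4840.00 square yards.
8.030 × 4840.00 ≈ 38870 yd².

38870 yd²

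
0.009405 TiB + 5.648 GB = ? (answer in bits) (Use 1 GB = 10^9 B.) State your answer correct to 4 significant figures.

0.009405 TiB = 8.27273e+10 bit and 5.648 GB = 4.51840e+10 bit.
8.27273e+10 + 4.51840e+10 ≈ 1.279e+11 bit.

1.279e+11 bits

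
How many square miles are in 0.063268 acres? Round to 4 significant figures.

9.886e-5 square miles

1 acre = 0.00156250 mi².
0.063268 × 0.00156250 ≈ 9.886e-5 mi².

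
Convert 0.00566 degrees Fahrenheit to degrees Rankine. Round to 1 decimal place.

459.7 °R

°R = °F + 459.67.
Applying the formula gives 459.7 °R.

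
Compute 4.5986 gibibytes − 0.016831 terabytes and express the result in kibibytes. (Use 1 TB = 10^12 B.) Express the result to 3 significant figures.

-1.16e+7 KiB

4.5986 GiB = 4.82198e+6 KiB and 0.016831 TB = 1.64365e+7 KiB.
4.82198e+6 − 1.64365e+7 ≈ -1.16e+7 KiB.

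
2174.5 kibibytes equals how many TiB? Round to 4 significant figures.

1 kibibyte = 9.31323 × 10^-10 TiB.
Thus 2174.5 × 9.31323 × 10^-10 ≈ 2.025 × 10^-6 TiB.

2.025 × 10^-6 tebibytes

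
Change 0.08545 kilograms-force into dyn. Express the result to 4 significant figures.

83800 dynes

1 kilogram-force = 980665 dynes.
Then 0.08545 × 980665 ≈ 83800 dyn.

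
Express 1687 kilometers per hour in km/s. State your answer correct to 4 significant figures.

0.4686 km/s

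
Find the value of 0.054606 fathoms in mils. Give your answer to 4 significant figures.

3932 mil

1 fathom = 72000.0 mils.
0.054606 × 72000.0 ≈ 3932 mil.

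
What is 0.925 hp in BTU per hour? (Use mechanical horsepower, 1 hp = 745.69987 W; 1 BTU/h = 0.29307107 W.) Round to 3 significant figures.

2350 BTU per hour

1 horsepower = 2544.43 BTU/h.
So 0.925 × 2544.43 ≈ 2350 BTU/h.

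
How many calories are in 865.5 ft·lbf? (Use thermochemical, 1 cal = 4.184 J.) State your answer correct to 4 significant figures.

280.5 cal

1 ft·lbf = 0.324048 calories.
Thus 865.5 × 0.324048 ≈ 280.5 cal.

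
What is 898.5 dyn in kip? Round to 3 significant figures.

1 dyn = 2.24809 × 10^-9 kips.
So 898.5 × 2.24809 × 10^-9 ≈ 2.02 × 10^-6 kip.

2.02 × 10^-6 kips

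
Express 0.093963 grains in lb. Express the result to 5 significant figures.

1 grain = 0.000142857 lb.
0.093963 × 0.000142857 ≈ 1.3423 × 10^-5 lb.

1.3423 × 10^-5 lb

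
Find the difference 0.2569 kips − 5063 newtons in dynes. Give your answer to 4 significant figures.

-3.920 × 10^8 dyn

0.2569 kip = 1.14275 × 10^8 dyn and 5063 N = 5.06300 × 10^8 dyn.
1.14275 × 10^8 − 5.06300 × 10^8 ≈ -3.920 × 10^8 dyn.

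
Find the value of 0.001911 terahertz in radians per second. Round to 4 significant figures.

1 terahertz = 6.28319 × 10^12 radians per second.
Then 0.001911 × 6.28319 × 10^12 ≈ 1.201 × 10^10 rad/s.

1.201 × 10^10 radians per second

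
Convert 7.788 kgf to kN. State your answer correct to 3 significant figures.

1 kilogram-force = 0.00980665 kN.
7.788 × 0.00980665 ≈ 0.0764 kN.

0.0764 kilonewtons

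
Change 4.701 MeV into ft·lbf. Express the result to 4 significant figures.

5.555e-13 foot-pounds

1 megaelectronvolt = 1.18170e-13 ft·lbf.
Then 4.701 × 1.18170e-13 ≈ 5.555e-13 ft·lbf.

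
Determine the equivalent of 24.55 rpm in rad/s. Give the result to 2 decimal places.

2.57 rad/s

1 rpm = 0.104720 radians per second.
24.55 × 0.104720 ≈ 2.57 rad/s.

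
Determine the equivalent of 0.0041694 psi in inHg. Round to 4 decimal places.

1 psi = 2.03602 inHg.
Thus 0.0041694 × 2.03602 ≈ 0.0085 inHg.

0.0085 inHg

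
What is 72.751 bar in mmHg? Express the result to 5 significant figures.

54568 mmHg

1 bar = 750.062 mmHg.
So 72.751 × 750.062 ≈ 54568 mmHg.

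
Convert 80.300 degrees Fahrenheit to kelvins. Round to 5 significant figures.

K = (°F + 459.67) × 5/9.
Applying the formula gives 299.98 K.

299.98 kelvins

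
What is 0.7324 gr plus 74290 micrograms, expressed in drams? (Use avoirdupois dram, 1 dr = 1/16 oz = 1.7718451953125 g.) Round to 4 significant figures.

0.7324 gr = 0.0267849 dr and 74290 μg = 0.0419280 dr.
0.0267849 + 0.0419280 ≈ 0.06871 dr.

0.06871 drams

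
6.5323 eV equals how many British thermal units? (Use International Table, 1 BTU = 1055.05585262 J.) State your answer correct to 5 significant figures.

1 eV = 1.51857e-22 BTU.
So 6.5323 × 1.51857e-22 ≈ 9.9198e-22 BTU.

9.9198e-22 British thermal units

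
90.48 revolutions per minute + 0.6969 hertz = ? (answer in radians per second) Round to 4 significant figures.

13.85 rad/s

90.48 rpm = 9.47504 rad/s and 0.6969 Hz = 4.37875 rad/s.
9.47504 + 4.37875 ≈ 13.85 rad/s.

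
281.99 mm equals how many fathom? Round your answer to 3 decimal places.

1 millimeter = 0.000546807 fathom.
Thus 281.99 × 0.000546807 ≈ 0.154 fathom.

0.154 fathoms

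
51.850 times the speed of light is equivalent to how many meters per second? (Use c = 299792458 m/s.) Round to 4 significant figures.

1.554e+10 meters per second

1 c = 2.99792e+8 meters per second.
Thus 51.850 × 2.99792e+8 ≈ 1.554e+10 m/s.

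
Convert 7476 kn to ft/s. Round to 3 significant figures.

12600 ft/s

1 kn = 1.68781 feet per second.
Thus 7476 × 1.68781 ≈ 12600 ft/s.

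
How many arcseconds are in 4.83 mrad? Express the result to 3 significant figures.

996 arcsec

1 mrad = 206.265 arcsec.
4.83 × 206.265 ≈ 996 arcsec.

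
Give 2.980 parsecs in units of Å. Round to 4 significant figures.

9.195e+26 Å

1 parsec = 3.08568e+26 Å.
Then 2.980 × 3.08568e+26 ≈ 9.195e+26 Å.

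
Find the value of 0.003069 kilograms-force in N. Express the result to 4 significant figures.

0.03010 newtons

1 kgf = 9.80665 N.
So 0.003069 × 9.80665 ≈ 0.03010 N.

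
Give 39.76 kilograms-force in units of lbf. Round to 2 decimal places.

87.66 lbf

1 kilogram-force = 2.20462 pounds-force.
So 39.76 × 2.20462 ≈ 87.66 lbf.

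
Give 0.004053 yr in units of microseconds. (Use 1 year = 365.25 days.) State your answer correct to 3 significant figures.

1 year = 3.15576 × 10^13 μs.
0.004053 × 3.15576 × 10^13 ≈ 1.28 × 10^11 μs.

1.28 × 10^11 microseconds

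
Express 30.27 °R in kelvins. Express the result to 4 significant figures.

°R = K × 9/5.
Applying the formula gives 16.82 K.

16.82 K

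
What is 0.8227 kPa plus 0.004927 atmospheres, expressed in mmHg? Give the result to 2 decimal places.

9.92 millimeters of mercury

0.8227 kPa = 6.17076 mmHg and 0.004927 atm = 3.74452 mmHg.
6.17076 + 3.74452 ≈ 9.92 mmHg.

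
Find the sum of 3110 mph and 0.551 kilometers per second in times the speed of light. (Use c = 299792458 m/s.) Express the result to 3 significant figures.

6.48 × 10^-6 c

3110 mph = 4.63752 × 10^-6 c and 0.551 km/s = 1.83794 × 10^-6 c.
4.63752 × 10^-6 + 1.83794 × 10^-6 ≈ 6.48 × 10^-6 c.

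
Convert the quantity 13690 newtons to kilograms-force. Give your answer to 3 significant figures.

1 N = 0.101972 kilograms-force.
13690 × 0.101972 ≈ 1400 kgf.

1400 kilograms-force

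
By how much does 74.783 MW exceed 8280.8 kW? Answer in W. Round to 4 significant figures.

6.650e+7 watts

74.783 MW = 7.47830e+7 W and 8280.8 kW = 8.28080e+6 W.
7.47830e+7 − 8.28080e+6 ≈ 6.650e+7 W.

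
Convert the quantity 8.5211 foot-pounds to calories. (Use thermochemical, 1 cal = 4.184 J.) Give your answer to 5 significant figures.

2.7612 calories

1 foot-pound = 0.324048 cal.
8.5211 × 0.324048 ≈ 2.7612 cal.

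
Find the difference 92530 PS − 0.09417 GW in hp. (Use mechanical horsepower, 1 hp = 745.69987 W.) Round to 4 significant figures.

92530 PS = 91264.2 hp and 0.09417 GW = 126284 hp.
91264.2 − 126284 ≈ -35020 hp.

-35020 hp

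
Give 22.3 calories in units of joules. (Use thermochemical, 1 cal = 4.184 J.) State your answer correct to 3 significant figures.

93.3 joules

1 cal = 4.18400 joules.
Then 22.3 × 4.18400 ≈ 93.3 J.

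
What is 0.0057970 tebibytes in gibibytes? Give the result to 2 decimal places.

1 TiB = 1024.00 gibibytes.
Then 0.0057970 × 1024.00 ≈ 5.94 GiB.

5.94 GiB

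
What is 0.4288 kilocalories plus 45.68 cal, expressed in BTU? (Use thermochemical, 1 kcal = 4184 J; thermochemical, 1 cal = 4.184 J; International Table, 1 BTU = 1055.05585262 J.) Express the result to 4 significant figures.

1.882 British thermal units

0.4288 kcal = 1.70048 BTU and 45.68 cal = 0.181152 BTU.
1.70048 + 0.181152 ≈ 1.882 BTU.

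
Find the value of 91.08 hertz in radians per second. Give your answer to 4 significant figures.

572.3 radians per second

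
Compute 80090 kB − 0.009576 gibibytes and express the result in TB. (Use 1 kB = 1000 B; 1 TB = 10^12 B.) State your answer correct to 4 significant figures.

80090 kB = 8.00900e-5 TB and 0.009576 GiB = 1.02822e-5 TB.
8.00900e-5 − 1.02822e-5 ≈ 6.981e-5 TB.

6.981e-5 terabytes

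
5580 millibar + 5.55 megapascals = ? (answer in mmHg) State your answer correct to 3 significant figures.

5580 mbar = 4185.34 mmHg and 5.55 MPa = 41628.4 mmHg.
4185.34 + 41628.4 ≈ 45800 mmHg.

45800 mmHg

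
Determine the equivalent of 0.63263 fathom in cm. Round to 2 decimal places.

115.70 centimeters

1 fathom = 182.880 cm.
Thus 0.63263 × 182.880 ≈ 115.70 cm.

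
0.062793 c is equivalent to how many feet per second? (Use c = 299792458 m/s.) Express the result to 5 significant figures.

1 speed of light = 9.83571 × 10^8 feet per second.
So 0.062793 × 9.83571 × 10^8 ≈ 6.1761 × 10^7 ft/s.

6.1761 × 10^7 feet per second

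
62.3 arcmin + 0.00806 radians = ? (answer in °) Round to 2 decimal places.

62.3 arcmin = 1.03833 ° and 0.00806 rad = 0.461804 °.
1.03833 + 0.461804 ≈ 1.50 °.

1.50 °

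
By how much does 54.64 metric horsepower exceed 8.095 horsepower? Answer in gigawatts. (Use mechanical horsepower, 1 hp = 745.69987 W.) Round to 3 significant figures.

3.42 × 10^-5 GW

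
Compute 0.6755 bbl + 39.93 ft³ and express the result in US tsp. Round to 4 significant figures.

251200 US tsp

0.6755 bbl = 21788.9 US tsp and 39.93 ft³ = 229399 US tsp.
21788.9 + 229399 ≈ 251200 US tsp.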